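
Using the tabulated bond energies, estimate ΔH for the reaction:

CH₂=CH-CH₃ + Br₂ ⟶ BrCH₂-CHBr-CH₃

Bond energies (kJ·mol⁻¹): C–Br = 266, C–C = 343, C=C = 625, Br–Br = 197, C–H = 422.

ΔH ≈ −53 kJ

Bonds broken (reactants):
  Br–Br: 1 × 197 = 197
  C–C: 1 × 343 = 343
  C–H: 6 × 422 = 2532
  C=C: 1 × 625 = 625
  Σ(broken) = 3697 kJ
Bonds formed (products):
  C–Br: 2 × 266 = 532
  C–C: 2 × 343 = 686
  C–H: 6 × 422 = 2532
  Σ(formed) = 3750 kJ
ΔH = Σ(broken) − Σ(formed) = 3697 − 3750 = −53 kJ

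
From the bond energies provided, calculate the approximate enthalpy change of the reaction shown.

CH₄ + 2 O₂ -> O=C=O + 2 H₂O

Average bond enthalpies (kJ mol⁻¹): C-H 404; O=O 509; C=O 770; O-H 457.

Bonds broken (reactants):
  C-H: 4 × 404 = 1616
  O=O: 2 × 509 = 1018
  Σ(broken) = 2634 kJ
Bonds formed (products):
  C=O: 2 × 770 = 1540
  O-H: 4 × 457 = 1828
  Σ(formed) = 3368 kJ
ΔH = Σ(broken) − Σ(formed) = 2634 − 3368 = −734 kJ

ΔH ≈ −734 kJ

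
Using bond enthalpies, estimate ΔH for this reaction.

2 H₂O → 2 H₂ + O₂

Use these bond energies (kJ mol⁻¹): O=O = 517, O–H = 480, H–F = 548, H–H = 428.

ΔH ≈ +547 kJ

Bonds broken (reactants):
  O–H: 4 × 480 = 1920
  Σ(broken) = 1920 kJ
Bonds formed (products):
  H–H: 2 × 428 = 856
  O=O: 1 × 517 = 517
  Σ(formed) = 1373 kJ
ΔH = Σ(broken) − Σ(formed) = 1920 − 1373 = +547 kJ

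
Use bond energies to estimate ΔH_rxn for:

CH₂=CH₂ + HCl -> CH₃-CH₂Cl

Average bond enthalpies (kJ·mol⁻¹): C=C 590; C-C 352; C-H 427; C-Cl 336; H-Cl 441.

Bonds broken (reactants):
  C-H: 4 × 427 = 1708
  C=C: 1 × 590 = 590
  H-Cl: 1 × 441 = 441
  Σ(broken) = 2739 kJ
Bonds formed (products):
  C-C: 1 × 352 = 352
  C-Cl: 1 × 336 = 336
  C-H: 5 × 427 = 2135
  Σ(formed) = 2823 kJ
ΔH = Σ(broken) − Σ(formed) = 2739 − 2823 = −84 kJ

ΔH ≈ −84 kJ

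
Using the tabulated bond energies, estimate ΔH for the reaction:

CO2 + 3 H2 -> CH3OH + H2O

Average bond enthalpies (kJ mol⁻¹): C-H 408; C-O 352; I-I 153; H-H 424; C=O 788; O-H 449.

Bonds broken (reactants):
  C=O: 2 × 788 = 1576
  H-H: 3 × 424 = 1272
  Σ(broken) = 2848 kJ
Bonds formed (products):
  C-H: 3 × 408 = 1224
  C-O: 1 × 352 = 352
  O-H: 3 × 449 = 1347
  Σ(formed) = 2923 kJ
ΔH = Σ(broken) − Σ(formed) = 2848 − 2923 = −75 kJ

ΔH ≈ −75 kJ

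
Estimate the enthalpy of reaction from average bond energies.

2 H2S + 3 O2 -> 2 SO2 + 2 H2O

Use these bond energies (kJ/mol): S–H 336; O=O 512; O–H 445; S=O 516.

ΔH ≈ −964 kJ

Bonds broken (reactants):
  O=O: 3 × 512 = 1536
  S–H: 4 × 336 = 1344
  Σ(broken) = 2880 kJ
Bonds formed (products):
  O–H: 4 × 445 = 1780
  S=O: 4 × 516 = 2064
  Σ(formed) = 3844 kJ
ΔH = Σ(broken) − Σ(formed) = 2880 − 3844 = −964 kJ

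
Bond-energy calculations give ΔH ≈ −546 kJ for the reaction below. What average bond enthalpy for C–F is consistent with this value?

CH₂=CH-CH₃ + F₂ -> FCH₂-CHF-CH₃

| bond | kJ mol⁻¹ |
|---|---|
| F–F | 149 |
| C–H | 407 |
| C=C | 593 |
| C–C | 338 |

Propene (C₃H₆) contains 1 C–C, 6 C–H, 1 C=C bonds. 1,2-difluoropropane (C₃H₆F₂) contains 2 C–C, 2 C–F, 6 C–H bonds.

D(C–F) ≈ 475 kJ/mol

Let D be the C–F bond energy.
Σ(broken) = 1×338 + 6×407 + 1×593 + 1×149 = 3522
Σ(formed) = 2×338 + 2×D + 6×407 = 3118 + 2D
ΔH = Σ(broken) − Σ(formed) = (3522) − (3118 + 2D) = +404 − 2D
Setting this equal to −546 kJ gives 2D = 950, so D = 475 kJ/mol.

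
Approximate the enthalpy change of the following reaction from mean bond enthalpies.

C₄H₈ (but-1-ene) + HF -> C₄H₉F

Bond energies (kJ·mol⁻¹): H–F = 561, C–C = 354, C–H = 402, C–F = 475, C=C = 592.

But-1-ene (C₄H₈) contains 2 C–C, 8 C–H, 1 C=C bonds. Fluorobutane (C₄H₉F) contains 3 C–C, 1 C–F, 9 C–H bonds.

Bonds broken (reactants):
  C–C: 2 × 354 = 708
  C–H: 8 × 402 = 3216
  C=C: 1 × 592 = 592
  H–F: 1 × 561 = 561
  Σ(broken) = 5077 kJ
Bonds formed (products):
  C–C: 3 × 354 = 1062
  C–F: 1 × 475 = 475
  C–H: 9 × 402 = 3618
  Σ(formed) = 5155 kJ
ΔH = Σ(broken) − Σ(formed) = 5077 − 5155 = −78 kJ

ΔH ≈ −78 kJ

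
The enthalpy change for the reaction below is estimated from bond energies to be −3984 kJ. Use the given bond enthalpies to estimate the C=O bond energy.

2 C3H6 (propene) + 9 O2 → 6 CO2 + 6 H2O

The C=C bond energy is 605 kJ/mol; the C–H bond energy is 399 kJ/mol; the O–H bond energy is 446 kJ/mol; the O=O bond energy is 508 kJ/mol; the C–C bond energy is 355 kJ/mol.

Let D be the C=O bond energy.
Σ(broken) = 2×355 + 12×399 + 2×605 + 9×508 = 11280
Σ(formed) = 12×D + 12×446 = 5352 + 12D
ΔH = Σ(broken) − Σ(formed) = (11280) − (5352 + 12D) = +5928 − 12D
Setting this equal to −3984 kJ gives 12D = 9912, so D = 826 kJ/mol.

D(C=O) ≈ 826 kJ/mol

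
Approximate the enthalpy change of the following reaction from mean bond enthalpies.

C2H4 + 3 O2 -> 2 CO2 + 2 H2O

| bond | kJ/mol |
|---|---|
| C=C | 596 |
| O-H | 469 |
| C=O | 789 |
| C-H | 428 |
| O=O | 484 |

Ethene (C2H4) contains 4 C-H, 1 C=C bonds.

Bonds broken (reactants):
  C-H: 4 × 428 = 1712
  C=C: 1 × 596 = 596
  O=O: 3 × 484 = 1452
  Σ(broken) = 3760 kJ
Bonds formed (products):
  C=O: 4 × 789 = 3156
  O-H: 4 × 469 = 1876
  Σ(formed) = 5032 kJ
ΔH = Σ(broken) − Σ(formed) = 3760 − 5032 = −1272 kJ

ΔH ≈ −1272 kJ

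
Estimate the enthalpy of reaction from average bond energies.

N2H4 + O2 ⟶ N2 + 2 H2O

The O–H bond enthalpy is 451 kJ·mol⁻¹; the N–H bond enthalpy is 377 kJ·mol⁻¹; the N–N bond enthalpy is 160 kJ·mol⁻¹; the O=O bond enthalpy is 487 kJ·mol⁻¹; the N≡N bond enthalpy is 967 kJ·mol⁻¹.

ΔH ≈ −616 kJ

Bonds broken (reactants):
  N–H: 4 × 377 = 1508
  N–N: 1 × 160 = 160
  O=O: 1 × 487 = 487
  Σ(broken) = 2155 kJ
Bonds formed (products):
  N≡N: 1 × 967 = 967
  O–H: 4 × 451 = 1804
  Σ(formed) = 2771 kJ
ΔH = Σ(broken) − Σ(formed) = 2155 − 2771 = −616 kJ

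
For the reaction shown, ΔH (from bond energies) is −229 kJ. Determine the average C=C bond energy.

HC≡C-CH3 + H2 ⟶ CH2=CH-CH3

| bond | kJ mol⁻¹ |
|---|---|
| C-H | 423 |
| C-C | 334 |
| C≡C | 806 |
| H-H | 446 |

D(C=C) ≈ 635 kJ/mol

Let D be the C=C bond energy.
Σ(broken) = 1×806 + 1×334 + 4×423 + 1×446 = 3278
Σ(formed) = 1×334 + 6×423 + 1×D = 2872 + D
ΔH = Σ(broken) − Σ(formed) = (3278) − (2872 + D) = +406 − D
Setting this equal to −229 kJ gives D = 635 kJ/mol.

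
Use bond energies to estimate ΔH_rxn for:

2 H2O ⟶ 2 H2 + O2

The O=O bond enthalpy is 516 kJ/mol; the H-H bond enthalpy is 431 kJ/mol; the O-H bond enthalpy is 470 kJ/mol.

ΔH ≈ +502 kJ

Bonds broken (reactants):
  O-H: 4 × 470 = 1880
  Σ(broken) = 1880 kJ
Bonds formed (products):
  H-H: 2 × 431 = 862
  O=O: 1 × 516 = 516
  Σ(formed) = 1378 kJ
ΔH = Σ(broken) − Σ(formed) = 1880 − 1378 = +502 kJ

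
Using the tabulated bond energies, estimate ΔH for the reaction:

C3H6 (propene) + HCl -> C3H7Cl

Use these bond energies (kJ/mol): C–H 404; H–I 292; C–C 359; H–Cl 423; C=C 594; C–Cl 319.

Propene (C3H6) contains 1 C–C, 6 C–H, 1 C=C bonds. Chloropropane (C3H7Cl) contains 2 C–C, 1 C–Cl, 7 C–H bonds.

ΔH ≈ −65 kJ

Bonds broken (reactants):
  C–C: 1 × 359 = 359
  C–H: 6 × 404 = 2424
  C=C: 1 × 594 = 594
  H–Cl: 1 × 423 = 423
  Σ(broken) = 3800 kJ
Bonds formed (products):
  C–C: 2 × 359 = 718
  C–Cl: 1 × 319 = 319
  C–H: 7 × 404 = 2828
  Σ(formed) = 3865 kJ
ΔH = Σ(broken) − Σ(formed) = 3800 − 3865 = −65 kJ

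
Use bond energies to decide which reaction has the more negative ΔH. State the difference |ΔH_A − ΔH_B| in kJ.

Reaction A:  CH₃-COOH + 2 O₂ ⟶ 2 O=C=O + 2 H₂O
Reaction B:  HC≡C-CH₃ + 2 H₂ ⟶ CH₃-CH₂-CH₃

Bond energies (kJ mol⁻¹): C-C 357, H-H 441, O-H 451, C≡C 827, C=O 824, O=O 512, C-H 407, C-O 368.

Reaction A, by 579 kJ

Reaction A:
  Bonds broken (reactants):
    C-C: 1 × 357 = 357
    C-H: 3 × 407 = 1221
    C-O: 1 × 368 = 368
    C=O: 1 × 824 = 824
    O-H: 1 × 451 = 451
    O=O: 2 × 512 = 1024
    Σ(broken) = 4245 kJ
  Bonds formed (products):
    C=O: 4 × 824 = 3296
    O-H: 4 × 451 = 1804
    Σ(formed) = 5100 kJ
  ΔH_A = 4245 − 5100 = −855 kJ
Reaction B:
  Bonds broken (reactants):
    C≡C: 1 × 827 = 827
    C-C: 1 × 357 = 357
    C-H: 4 × 407 = 1628
    H-H: 2 × 441 = 882
    Σ(broken) = 3694 kJ
  Bonds formed (products):
    C-C: 2 × 357 = 714
    C-H: 8 × 407 = 3256
    Σ(formed) = 3970 kJ
  ΔH_B = 3694 − 3970 = −276 kJ
ΔH_A − ΔH_B = −579 kJ, so reaction A has the more negative ΔH; |ΔH_A − ΔH_B| = 579 kJ.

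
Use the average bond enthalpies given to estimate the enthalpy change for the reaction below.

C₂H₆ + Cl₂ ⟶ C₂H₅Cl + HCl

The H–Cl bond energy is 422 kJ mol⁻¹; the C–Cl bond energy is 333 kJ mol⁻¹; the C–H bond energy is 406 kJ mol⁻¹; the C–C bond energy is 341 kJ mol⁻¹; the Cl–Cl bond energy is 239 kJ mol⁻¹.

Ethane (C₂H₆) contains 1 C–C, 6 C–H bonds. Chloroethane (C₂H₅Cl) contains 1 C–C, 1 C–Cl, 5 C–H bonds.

ΔH ≈ −110 kJ

Bonds broken (reactants):
  C–C: 1 × 341 = 341
  C–H: 6 × 406 = 2436
  Cl–Cl: 1 × 239 = 239
  Σ(broken) = 3016 kJ
Bonds formed (products):
  C–C: 1 × 341 = 341
  C–Cl: 1 × 333 = 333
  C–H: 5 × 406 = 2030
  H–Cl: 1 × 422 = 422
  Σ(formed) = 3126 kJ
ΔH = Σ(broken) − Σ(formed) = 3016 − 3126 = −110 kJ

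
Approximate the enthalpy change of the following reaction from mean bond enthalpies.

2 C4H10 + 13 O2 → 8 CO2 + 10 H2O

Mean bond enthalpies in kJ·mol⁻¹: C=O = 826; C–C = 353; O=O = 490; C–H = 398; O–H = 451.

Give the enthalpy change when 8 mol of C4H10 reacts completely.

ΔH = −23152 kJ

Bonds broken (reactants):
  C–C: 6 × 353 = 2118
  C–H: 20 × 398 = 7960
  O=O: 13 × 490 = 6370
  Σ(broken) = 16448 kJ
Bonds formed (products):
  C=O: 16 × 826 = 13216
  O–H: 20 × 451 = 9020
  Σ(formed) = 22236 kJ
ΔH = Σ(broken) − Σ(formed) = 16448 − 22236 = −5788 kJ
For 4× the reaction as written: 4 × (−5788) = −23152 kJ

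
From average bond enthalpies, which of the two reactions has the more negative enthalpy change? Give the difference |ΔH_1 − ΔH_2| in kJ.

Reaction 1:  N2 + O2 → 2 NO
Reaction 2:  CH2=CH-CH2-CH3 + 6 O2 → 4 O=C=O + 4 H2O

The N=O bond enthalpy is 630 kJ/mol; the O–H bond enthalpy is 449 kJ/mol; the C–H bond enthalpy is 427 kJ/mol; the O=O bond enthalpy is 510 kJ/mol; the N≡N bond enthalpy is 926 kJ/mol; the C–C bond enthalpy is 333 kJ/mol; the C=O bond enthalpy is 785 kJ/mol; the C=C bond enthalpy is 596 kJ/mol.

Reaction 1:
  Bonds broken (reactants):
    N≡N: 1 × 926 = 926
    O=O: 1 × 510 = 510
    Σ(broken) = 1436 kJ
  Bonds formed (products):
    N=O: 2 × 630 = 1260
    Σ(formed) = 1260 kJ
  ΔH_1 = 1436 − 1260 = +176 kJ
Reaction 2:
  Bonds broken (reactants):
    C–C: 2 × 333 = 666
    C–H: 8 × 427 = 3416
    C=C: 1 × 596 = 596
    O=O: 6 × 510 = 3060
    Σ(broken) = 7738 kJ
  Bonds formed (products):
    C=O: 8 × 785 = 6280
    O–H: 8 × 449 = 3592
    Σ(formed) = 9872 kJ
  ΔH_2 = 7738 − 9872 = −2134 kJ
ΔH_1 − ΔH_2 = +2310 kJ, so reaction 2 has the more negative ΔH; |ΔH_1 − ΔH_2| = 2310 kJ.

Reaction 2, by 2310 kJ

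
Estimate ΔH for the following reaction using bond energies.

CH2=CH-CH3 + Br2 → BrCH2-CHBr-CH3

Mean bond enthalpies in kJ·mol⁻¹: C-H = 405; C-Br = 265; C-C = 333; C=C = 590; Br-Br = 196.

Bonds broken (reactants):
  Br-Br: 1 × 196 = 196
  C-C: 1 × 333 = 333
  C-H: 6 × 405 = 2430
  C=C: 1 × 590 = 590
  Σ(broken) = 3549 kJ
Bonds formed (products):
  C-Br: 2 × 265 = 530
  C-C: 2 × 333 = 666
  C-H: 6 × 405 = 2430
  Σ(formed) = 3626 kJ
ΔH = Σ(broken) − Σ(formed) = 3549 − 3626 = −77 kJ

ΔH ≈ −77 kJ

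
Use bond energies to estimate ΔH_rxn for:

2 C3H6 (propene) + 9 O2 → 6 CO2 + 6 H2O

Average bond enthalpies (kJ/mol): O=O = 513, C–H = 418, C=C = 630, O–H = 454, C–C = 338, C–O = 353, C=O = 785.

ΔH ≈ −3299 kJ

Bonds broken (reactants):
  C–C: 2 × 338 = 676
  C–H: 12 × 418 = 5016
  C=C: 2 × 630 = 1260
  O=O: 9 × 513 = 4617
  Σ(broken) = 11569 kJ
Bonds formed (products):
  C=O: 12 × 785 = 9420
  O–H: 12 × 454 = 5448
  Σ(formed) = 14868 kJ
ΔH = Σ(broken) − Σ(formed) = 11569 − 14868 = −3299 kJ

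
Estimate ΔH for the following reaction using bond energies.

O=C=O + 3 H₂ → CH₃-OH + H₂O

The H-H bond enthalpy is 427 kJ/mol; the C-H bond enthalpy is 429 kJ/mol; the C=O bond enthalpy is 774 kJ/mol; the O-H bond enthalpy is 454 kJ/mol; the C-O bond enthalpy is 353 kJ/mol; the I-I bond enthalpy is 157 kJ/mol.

Bonds broken (reactants):
  C=O: 2 × 774 = 1548
  H-H: 3 × 427 = 1281
  Σ(broken) = 2829 kJ
Bonds formed (products):
  C-H: 3 × 429 = 1287
  C-O: 1 × 353 = 353
  O-H: 3 × 454 = 1362
  Σ(formed) = 3002 kJ
ΔH = Σ(broken) − Σ(formed) = 2829 − 3002 = −173 kJ

ΔH ≈ −173 kJ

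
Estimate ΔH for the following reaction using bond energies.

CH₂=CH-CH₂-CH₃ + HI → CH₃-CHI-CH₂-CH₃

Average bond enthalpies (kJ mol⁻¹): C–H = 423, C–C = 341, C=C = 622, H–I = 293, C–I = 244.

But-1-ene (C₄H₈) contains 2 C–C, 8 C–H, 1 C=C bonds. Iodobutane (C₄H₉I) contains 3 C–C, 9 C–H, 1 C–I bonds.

ΔH ≈ −93 kJ

Bonds broken (reactants):
  C–C: 2 × 341 = 682
  C–H: 8 × 423 = 3384
  C=C: 1 × 622 = 622
  H–I: 1 × 293 = 293
  Σ(broken) = 4981 kJ
Bonds formed (products):
  C–C: 3 × 341 = 1023
  C–H: 9 × 423 = 3807
  C–I: 1 × 244 = 244
  Σ(formed) = 5074 kJ
ΔH = Σ(broken) − Σ(formed) = 4981 − 5074 = −93 kJ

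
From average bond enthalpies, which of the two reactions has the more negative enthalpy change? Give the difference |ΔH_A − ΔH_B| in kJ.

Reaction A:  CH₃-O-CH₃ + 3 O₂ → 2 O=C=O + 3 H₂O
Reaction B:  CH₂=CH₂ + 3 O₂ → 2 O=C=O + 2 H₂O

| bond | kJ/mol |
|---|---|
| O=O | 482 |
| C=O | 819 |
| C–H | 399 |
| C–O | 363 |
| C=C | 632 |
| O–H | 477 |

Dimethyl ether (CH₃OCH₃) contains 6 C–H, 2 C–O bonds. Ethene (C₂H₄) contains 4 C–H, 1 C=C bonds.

Reaction A:
  Bonds broken (reactants):
    C–H: 6 × 399 = 2394
    C–O: 2 × 363 = 726
    O=O: 3 × 482 = 1446
    Σ(broken) = 4566 kJ
  Bonds formed (products):
    C=O: 4 × 819 = 3276
    O–H: 6 × 477 = 2862
    Σ(formed) = 6138 kJ
  ΔH_A = 4566 − 6138 = −1572 kJ
Reaction B:
  Bonds broken (reactants):
    C–H: 4 × 399 = 1596
    C=C: 1 × 632 = 632
    O=O: 3 × 482 = 1446
    Σ(broken) = 3674 kJ
  Bonds formed (products):
    C=O: 4 × 819 = 3276
    O–H: 4 × 477 = 1908
    Σ(formed) = 5184 kJ
  ΔH_B = 3674 − 5184 = −1510 kJ
ΔH_A − ΔH_B = −62 kJ, so reaction A has the more negative ΔH; |ΔH_A − ΔH_B| = 62 kJ.

Reaction A, by 62 kJ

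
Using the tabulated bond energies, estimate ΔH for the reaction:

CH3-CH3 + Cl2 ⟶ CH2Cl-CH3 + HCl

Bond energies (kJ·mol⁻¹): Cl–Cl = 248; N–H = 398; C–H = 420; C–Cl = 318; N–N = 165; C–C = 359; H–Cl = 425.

ΔH ≈ −75 kJ

Bonds broken (reactants):
  C–C: 1 × 359 = 359
  C–H: 6 × 420 = 2520
  Cl–Cl: 1 × 248 = 248
  Σ(broken) = 3127 kJ
Bonds formed (products):
  C–C: 1 × 359 = 359
  C–Cl: 1 × 318 = 318
  C–H: 5 × 420 = 2100
  H–Cl: 1 × 425 = 425
  Σ(formed) = 3202 kJ
ΔH = Σ(broken) − Σ(formed) = 3127 − 3202 = −75 kJ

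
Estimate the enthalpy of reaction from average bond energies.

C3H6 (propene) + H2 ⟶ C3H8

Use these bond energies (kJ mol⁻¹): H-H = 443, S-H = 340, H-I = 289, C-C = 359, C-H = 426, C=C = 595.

Bonds broken (reactants):
  C-C: 1 × 359 = 359
  C-H: 6 × 426 = 2556
  C=C: 1 × 595 = 595
  H-H: 1 × 443 = 443
  Σ(broken) = 3953 kJ
Bonds formed (products):
  C-C: 2 × 359 = 718
  C-H: 8 × 426 = 3408
  Σ(formed) = 4126 kJ
ΔH = Σ(broken) − Σ(formed) = 3953 − 4126 = −173 kJ

ΔH ≈ −173 kJ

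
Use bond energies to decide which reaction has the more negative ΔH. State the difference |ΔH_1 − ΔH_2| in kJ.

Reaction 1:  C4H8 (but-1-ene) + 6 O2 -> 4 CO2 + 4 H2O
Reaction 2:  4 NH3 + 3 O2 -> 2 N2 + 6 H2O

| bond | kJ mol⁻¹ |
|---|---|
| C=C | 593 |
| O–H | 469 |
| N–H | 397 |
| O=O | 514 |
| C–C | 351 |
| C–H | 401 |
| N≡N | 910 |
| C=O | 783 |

Reaction 1, by 1287 kJ

Reaction 1:
  Bonds broken (reactants):
    C–C: 2 × 351 = 702
    C–H: 8 × 401 = 3208
    C=C: 1 × 593 = 593
    O=O: 6 × 514 = 3084
    Σ(broken) = 7587 kJ
  Bonds formed (products):
    C=O: 8 × 783 = 6264
    O–H: 8 × 469 = 3752
    Σ(formed) = 10016 kJ
  ΔH_1 = 7587 − 10016 = −2429 kJ
Reaction 2:
  Bonds broken (reactants):
    N–H: 12 × 397 = 4764
    O=O: 3 × 514 = 1542
    Σ(broken) = 6306 kJ
  Bonds formed (products):
    N≡N: 2 × 910 = 1820
    O–H: 12 × 469 = 5628
    Σ(formed) = 7448 kJ
  ΔH_2 = 6306 − 7448 = −1142 kJ
ΔH_1 − ΔH_2 = −1287 kJ, so reaction 1 has the more negative ΔH; |ΔH_1 − ΔH_2| = 1287 kJ.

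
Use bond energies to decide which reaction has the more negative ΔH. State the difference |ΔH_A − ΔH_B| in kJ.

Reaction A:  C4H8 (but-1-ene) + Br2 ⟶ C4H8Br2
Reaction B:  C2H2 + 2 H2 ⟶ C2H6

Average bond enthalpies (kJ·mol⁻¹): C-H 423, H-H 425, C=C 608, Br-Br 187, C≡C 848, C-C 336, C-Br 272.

Reaction A:
  Bonds broken (reactants):
    Br-Br: 1 × 187 = 187
    C-C: 2 × 336 = 672
    C-H: 8 × 423 = 3384
    C=C: 1 × 608 = 608
    Σ(broken) = 4851 kJ
  Bonds formed (products):
    C-Br: 2 × 272 = 544
    C-C: 3 × 336 = 1008
    C-H: 8 × 423 = 3384
    Σ(formed) = 4936 kJ
  ΔH_A = 4851 − 4936 = −85 kJ
Reaction B:
  Bonds broken (reactants):
    C≡C: 1 × 848 = 848
    C-H: 2 × 423 = 846
    H-H: 2 × 425 = 850
    Σ(broken) = 2544 kJ
  Bonds formed (products):
    C-C: 1 × 336 = 336
    C-H: 6 × 423 = 2538
    Σ(formed) = 2874 kJ
  ΔH_B = 2544 − 2874 = −330 kJ
ΔH_A − ΔH_B = +245 kJ, so reaction B has the more negative ΔH; |ΔH_A − ΔH_B| = 245 kJ.

Reaction B, by 245 kJ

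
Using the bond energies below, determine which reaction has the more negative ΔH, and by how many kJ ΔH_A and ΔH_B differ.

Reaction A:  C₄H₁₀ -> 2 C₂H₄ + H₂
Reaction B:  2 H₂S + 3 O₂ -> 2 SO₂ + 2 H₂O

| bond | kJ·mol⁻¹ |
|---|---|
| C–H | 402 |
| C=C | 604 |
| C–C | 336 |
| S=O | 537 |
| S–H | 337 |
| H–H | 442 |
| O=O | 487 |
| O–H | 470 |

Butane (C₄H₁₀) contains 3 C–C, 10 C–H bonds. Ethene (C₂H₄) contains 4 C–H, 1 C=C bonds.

Reaction A:
  Bonds broken (reactants):
    C–C: 3 × 336 = 1008
    C–H: 10 × 402 = 4020
    Σ(broken) = 5028 kJ
  Bonds formed (products):
    C–H: 8 × 402 = 3216
    C=C: 2 × 604 = 1208
    H–H: 1 × 442 = 442
    Σ(formed) = 4866 kJ
  ΔH_A = 5028 − 4866 = +162 kJ
Reaction B:
  Bonds broken (reactants):
    O=O: 3 × 487 = 1461
    S–H: 4 × 337 = 1348
    Σ(broken) = 2809 kJ
  Bonds formed (products):
    O–H: 4 × 470 = 1880
    S=O: 4 × 537 = 2148
    Σ(formed) = 4028 kJ
  ΔH_B = 2809 − 4028 = −1219 kJ
ΔH_A − ΔH_B = +1381 kJ, so reaction B has the more negative ΔH; |ΔH_A − ΔH_B| = 1381 kJ.

Reaction B, by 1381 kJ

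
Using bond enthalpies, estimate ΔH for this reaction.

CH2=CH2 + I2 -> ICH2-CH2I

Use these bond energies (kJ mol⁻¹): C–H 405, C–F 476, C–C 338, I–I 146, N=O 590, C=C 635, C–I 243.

Bonds broken (reactants):
  C–H: 4 × 405 = 1620
  C=C: 1 × 635 = 635
  I–I: 1 × 146 = 146
  Σ(broken) = 2401 kJ
Bonds formed (products):
  C–C: 1 × 338 = 338
  C–H: 4 × 405 = 1620
  C–I: 2 × 243 = 486
  Σ(formed) = 2444 kJ
ΔH = Σ(broken) − Σ(formed) = 2401 − 2444 = −43 kJ

ΔH ≈ −43 kJ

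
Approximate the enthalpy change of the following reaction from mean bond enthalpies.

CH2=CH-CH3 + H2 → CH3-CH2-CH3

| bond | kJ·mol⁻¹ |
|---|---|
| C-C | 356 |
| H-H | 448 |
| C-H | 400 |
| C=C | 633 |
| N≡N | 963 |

Bonds broken (reactants):
  C-C: 1 × 356 = 356
  C-H: 6 × 400 = 2400
  C=C: 1 × 633 = 633
  H-H: 1 × 448 = 448
  Σ(broken) = 3837 kJ
Bonds formed (products):
  C-C: 2 × 356 = 712
  C-H: 8 × 400 = 3200
  Σ(formed) = 3912 kJ
ΔH = Σ(broken) − Σ(formed) = 3837 − 3912 = −75 kJ

ΔH ≈ −75 kJ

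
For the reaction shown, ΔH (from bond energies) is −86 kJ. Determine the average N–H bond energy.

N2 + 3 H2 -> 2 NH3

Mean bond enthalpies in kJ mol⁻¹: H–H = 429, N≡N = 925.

Let D be the N–H bond energy.
Σ(broken) = 3×429 + 1×925 = 2212
Σ(formed) = 6×D = 6D
ΔH = Σ(broken) − Σ(formed) = (2212) − (6D) = +2212 − 6D
Setting this equal to −86 kJ gives 6D = 2298, so D = 383 kJ/mol.

D(N–H) ≈ 383 kJ/mol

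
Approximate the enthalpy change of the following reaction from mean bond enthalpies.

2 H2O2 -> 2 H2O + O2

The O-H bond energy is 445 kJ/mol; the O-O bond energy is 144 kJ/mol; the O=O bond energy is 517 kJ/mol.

ΔH ≈ −229 kJ

Bonds broken (reactants):
  O-H: 4 × 445 = 1780
  O-O: 2 × 144 = 288
  Σ(broken) = 2068 kJ
Bonds formed (products):
  O-H: 4 × 445 = 1780
  O=O: 1 × 517 = 517
  Σ(formed) = 2297 kJ
ΔH = Σ(broken) − Σ(formed) = 2068 − 2297 = −229 kJ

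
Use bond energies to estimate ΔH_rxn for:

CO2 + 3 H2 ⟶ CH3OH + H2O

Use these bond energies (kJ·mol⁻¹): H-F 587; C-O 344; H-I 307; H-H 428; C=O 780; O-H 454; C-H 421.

Bonds broken (reactants):
  C=O: 2 × 780 = 1560
  H-H: 3 × 428 = 1284
  Σ(broken) = 2844 kJ
Bonds formed (products):
  C-H: 3 × 421 = 1263
  C-O: 1 × 344 = 344
  O-H: 3 × 454 = 1362
  Σ(formed) = 2969 kJ
ΔH = Σ(broken) − Σ(formed) = 2844 − 2969 = −125 kJ

ΔH ≈ −125 kJ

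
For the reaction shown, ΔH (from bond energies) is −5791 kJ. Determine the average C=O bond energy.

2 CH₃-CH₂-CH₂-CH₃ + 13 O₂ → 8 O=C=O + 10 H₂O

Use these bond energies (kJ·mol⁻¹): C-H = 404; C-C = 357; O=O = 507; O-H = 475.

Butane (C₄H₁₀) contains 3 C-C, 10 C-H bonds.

Let D be the C=O bond energy.
Σ(broken) = 6×357 + 20×404 + 13×507 = 16813
Σ(formed) = 16×D + 20×475 = 9500 + 16D
ΔH = Σ(broken) − Σ(formed) = (16813) − (9500 + 16D) = +7313 − 16D
Setting this equal to −5791 kJ gives 16D = 13104, so D = 819 kJ/mol.

D(C=O) ≈ 819 kJ/mol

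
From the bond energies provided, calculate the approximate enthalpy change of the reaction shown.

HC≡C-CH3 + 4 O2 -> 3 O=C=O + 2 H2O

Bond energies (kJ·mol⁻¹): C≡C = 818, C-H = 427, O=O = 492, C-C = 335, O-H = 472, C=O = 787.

Bonds broken (reactants):
  C≡C: 1 × 818 = 818
  C-C: 1 × 335 = 335
  C-H: 4 × 427 = 1708
  O=O: 4 × 492 = 1968
  Σ(broken) = 4829 kJ
Bonds formed (products):
  C=O: 6 × 787 = 4722
  O-H: 4 × 472 = 1888
  Σ(formed) = 6610 kJ
ΔH = Σ(broken) − Σ(formed) = 4829 − 6610 = −1781 kJ

ΔH ≈ −1781 kJ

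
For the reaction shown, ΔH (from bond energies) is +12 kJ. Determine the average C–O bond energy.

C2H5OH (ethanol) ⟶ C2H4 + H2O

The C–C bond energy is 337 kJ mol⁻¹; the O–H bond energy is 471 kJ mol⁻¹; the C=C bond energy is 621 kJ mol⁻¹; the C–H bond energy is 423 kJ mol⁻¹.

Let D be the C–O bond energy.
Σ(broken) = 1×337 + 5×423 + 1×D + 1×471 = 2923 + D
Σ(formed) = 4×423 + 1×621 + 2×471 = 3255
ΔH = Σ(broken) − Σ(formed) = (2923 + D) − (3255) = −332 + D
Setting this equal to +12 kJ gives D = 344 kJ/mol.

D(C–O) ≈ 344 kJ/mol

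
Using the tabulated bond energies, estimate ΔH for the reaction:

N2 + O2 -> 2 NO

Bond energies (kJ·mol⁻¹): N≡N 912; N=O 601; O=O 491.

Bonds broken (reactants):
  N≡N: 1 × 912 = 912
  O=O: 1 × 491 = 491
  Σ(broken) = 1403 kJ
Bonds formed (products):
  N=O: 2 × 601 = 1202
  Σ(formed) = 1202 kJ
ΔH = Σ(broken) − Σ(formed) = 1403 − 1202 = +201 kJ

ΔH ≈ +201 kJ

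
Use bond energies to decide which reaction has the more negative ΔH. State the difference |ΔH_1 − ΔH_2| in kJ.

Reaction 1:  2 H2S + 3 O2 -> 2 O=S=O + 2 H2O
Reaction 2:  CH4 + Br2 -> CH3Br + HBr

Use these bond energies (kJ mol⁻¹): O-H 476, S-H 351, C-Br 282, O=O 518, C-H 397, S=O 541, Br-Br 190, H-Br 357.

Reaction 1:
  Bonds broken (reactants):
    O=O: 3 × 518 = 1554
    S-H: 4 × 351 = 1404
    Σ(broken) = 2958 kJ
  Bonds formed (products):
    O-H: 4 × 476 = 1904
    S=O: 4 × 541 = 2164
    Σ(formed) = 4068 kJ
  ΔH_1 = 2958 − 4068 = −1110 kJ
Reaction 2:
  Bonds broken (reactants):
    Br-Br: 1 × 190 = 190
    C-H: 4 × 397 = 1588
    Σ(broken) = 1778 kJ
  Bonds formed (products):
    C-Br: 1 × 282 = 282
    C-H: 3 × 397 = 1191
    H-Br: 1 × 357 = 357
    Σ(formed) = 1830 kJ
  ΔH_2 = 1778 − 1830 = −52 kJ
ΔH_1 − ΔH_2 = −1058 kJ, so reaction 1 has the more negative ΔH; |ΔH_1 − ΔH_2| = 1058 kJ.

Reaction 1, by 1058 kJ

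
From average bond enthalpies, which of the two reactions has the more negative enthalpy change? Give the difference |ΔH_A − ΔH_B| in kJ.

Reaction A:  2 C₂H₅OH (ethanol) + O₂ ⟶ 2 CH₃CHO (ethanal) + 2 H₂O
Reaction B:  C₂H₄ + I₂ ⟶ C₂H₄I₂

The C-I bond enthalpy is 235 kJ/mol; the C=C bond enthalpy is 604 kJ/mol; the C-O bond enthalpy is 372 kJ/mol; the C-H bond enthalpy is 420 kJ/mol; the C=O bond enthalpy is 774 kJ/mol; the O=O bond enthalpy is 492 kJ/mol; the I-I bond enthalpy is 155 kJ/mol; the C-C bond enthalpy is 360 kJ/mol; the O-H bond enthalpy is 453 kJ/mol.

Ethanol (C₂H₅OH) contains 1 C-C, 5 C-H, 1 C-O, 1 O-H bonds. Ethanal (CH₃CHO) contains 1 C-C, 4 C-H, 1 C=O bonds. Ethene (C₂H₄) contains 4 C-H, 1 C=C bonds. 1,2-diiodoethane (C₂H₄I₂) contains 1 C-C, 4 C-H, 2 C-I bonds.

Reaction A:
  Bonds broken (reactants):
    C-C: 2 × 360 = 720
    C-H: 10 × 420 = 4200
    C-O: 2 × 372 = 744
    O-H: 2 × 453 = 906
    O=O: 1 × 492 = 492
    Σ(broken) = 7062 kJ
  Bonds formed (products):
    C-C: 2 × 360 = 720
    C-H: 8 × 420 = 3360
    C=O: 2 × 774 = 1548
    O-H: 4 × 453 = 1812
    Σ(formed) = 7440 kJ
  ΔH_A = 7062 − 7440 = −378 kJ
Reaction B:
  Bonds broken (reactants):
    C-H: 4 × 420 = 1680
    C=C: 1 × 604 = 604
    I-I: 1 × 155 = 155
    Σ(broken) = 2439 kJ
  Bonds formed (products):
    C-C: 1 × 360 = 360
    C-H: 4 × 420 = 1680
    C-I: 2 × 235 = 470
    Σ(formed) = 2510 kJ
  ΔH_B = 2439 − 2510 = −71 kJ
ΔH_A − ΔH_B = −307 kJ, so reaction A has the more negative ΔH; |ΔH_A − ΔH_B| = 307 kJ.

Reaction A, by 307 kJ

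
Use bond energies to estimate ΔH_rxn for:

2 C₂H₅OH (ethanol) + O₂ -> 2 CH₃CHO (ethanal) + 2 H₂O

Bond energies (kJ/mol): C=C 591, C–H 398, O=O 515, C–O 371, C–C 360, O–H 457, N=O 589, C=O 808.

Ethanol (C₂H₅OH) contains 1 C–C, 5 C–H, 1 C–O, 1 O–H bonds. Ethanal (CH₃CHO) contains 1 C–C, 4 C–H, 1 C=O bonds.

ΔH ≈ −477 kJ

Bonds broken (reactants):
  C–C: 2 × 360 = 720
  C–H: 10 × 398 = 3980
  C–O: 2 × 371 = 742
  O–H: 2 × 457 = 914
  O=O: 1 × 515 = 515
  Σ(broken) = 6871 kJ
Bonds formed (products):
  C–C: 2 × 360 = 720
  C–H: 8 × 398 = 3184
  C=O: 2 × 808 = 1616
  O–H: 4 × 457 = 1828
  Σ(formed) = 7348 kJ
ΔH = Σ(broken) − Σ(formed) = 6871 − 7348 = −477 kJ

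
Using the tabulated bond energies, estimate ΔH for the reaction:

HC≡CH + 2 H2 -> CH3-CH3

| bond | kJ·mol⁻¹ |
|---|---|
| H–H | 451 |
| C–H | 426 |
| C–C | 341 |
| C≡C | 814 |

ΔH ≈ −329 kJ

Bonds broken (reactants):
  C≡C: 1 × 814 = 814
  C–H: 2 × 426 = 852
  H–H: 2 × 451 = 902
  Σ(broken) = 2568 kJ
Bonds formed (products):
  C–C: 1 × 341 = 341
  C–H: 6 × 426 = 2556
  Σ(formed) = 2897 kJ
ΔH = Σ(broken) − Σ(formed) = 2568 − 2897 = −329 kJ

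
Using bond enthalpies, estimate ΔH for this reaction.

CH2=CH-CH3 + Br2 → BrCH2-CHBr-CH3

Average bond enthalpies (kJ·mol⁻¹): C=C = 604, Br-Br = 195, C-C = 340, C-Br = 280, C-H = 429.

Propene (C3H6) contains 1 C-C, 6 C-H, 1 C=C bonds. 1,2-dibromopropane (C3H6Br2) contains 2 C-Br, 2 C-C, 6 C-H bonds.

ΔH ≈ −101 kJ

Bonds broken (reactants):
  Br-Br: 1 × 195 = 195
  C-C: 1 × 340 = 340
  C-H: 6 × 429 = 2574
  C=C: 1 × 604 = 604
  Σ(broken) = 3713 kJ
Bonds formed (products):
  C-Br: 2 × 280 = 560
  C-C: 2 × 340 = 680
  C-H: 6 × 429 = 2574
  Σ(formed) = 3814 kJ
ΔH = Σ(broken) − Σ(formed) = 3713 − 3814 = −101 kJ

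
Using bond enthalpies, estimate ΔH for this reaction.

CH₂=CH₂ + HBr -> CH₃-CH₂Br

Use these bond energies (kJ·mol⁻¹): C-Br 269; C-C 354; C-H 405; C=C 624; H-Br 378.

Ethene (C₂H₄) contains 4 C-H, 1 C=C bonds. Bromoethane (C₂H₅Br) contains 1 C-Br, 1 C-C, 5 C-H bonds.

Bonds broken (reactants):
  C-H: 4 × 405 = 1620
  C=C: 1 × 624 = 624
  H-Br: 1 × 378 = 378
  Σ(broken) = 2622 kJ
Bonds formed (products):
  C-Br: 1 × 269 = 269
  C-C: 1 × 354 = 354
  C-H: 5 × 405 = 2025
  Σ(formed) = 2648 kJ
ΔH = Σ(broken) − Σ(formed) = 2622 − 2648 = −26 kJ

ΔH ≈ −26 kJ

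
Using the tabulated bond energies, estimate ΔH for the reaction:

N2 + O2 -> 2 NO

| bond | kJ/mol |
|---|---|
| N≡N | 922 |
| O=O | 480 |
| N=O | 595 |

ΔH ≈ +212 kJ

Bonds broken (reactants):
  N≡N: 1 × 922 = 922
  O=O: 1 × 480 = 480
  Σ(broken) = 1402 kJ
Bonds formed (products):
  N=O: 2 × 595 = 1190
  Σ(formed) = 1190 kJ
ΔH = Σ(broken) − Σ(formed) = 1402 − 1190 = +212 kJ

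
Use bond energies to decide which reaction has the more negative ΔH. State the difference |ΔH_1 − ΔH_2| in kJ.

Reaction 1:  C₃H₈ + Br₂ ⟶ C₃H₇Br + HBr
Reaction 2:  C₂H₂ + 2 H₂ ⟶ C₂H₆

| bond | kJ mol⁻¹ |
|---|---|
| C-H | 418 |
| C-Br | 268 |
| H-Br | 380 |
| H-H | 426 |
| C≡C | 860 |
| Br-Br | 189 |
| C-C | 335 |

Reaction 2, by 254 kJ

Reaction 1:
  Bonds broken (reactants):
    Br-Br: 1 × 189 = 189
    C-C: 2 × 335 = 670
    C-H: 8 × 418 = 3344
    Σ(broken) = 4203 kJ
  Bonds formed (products):
    C-Br: 1 × 268 = 268
    C-C: 2 × 335 = 670
    C-H: 7 × 418 = 2926
    H-Br: 1 × 380 = 380
    Σ(formed) = 4244 kJ
  ΔH_1 = 4203 − 4244 = −41 kJ
Reaction 2:
  Bonds broken (reactants):
    C≡C: 1 × 860 = 860
    C-H: 2 × 418 = 836
    H-H: 2 × 426 = 852
    Σ(broken) = 2548 kJ
  Bonds formed (products):
    C-C: 1 × 335 = 335
    C-H: 6 × 418 = 2508
    Σ(formed) = 2843 kJ
  ΔH_2 = 2548 − 2843 = −295 kJ
ΔH_1 − ΔH_2 = +254 kJ, so reaction 2 has the more negative ΔH; |ΔH_1 − ΔH_2| = 254 kJ.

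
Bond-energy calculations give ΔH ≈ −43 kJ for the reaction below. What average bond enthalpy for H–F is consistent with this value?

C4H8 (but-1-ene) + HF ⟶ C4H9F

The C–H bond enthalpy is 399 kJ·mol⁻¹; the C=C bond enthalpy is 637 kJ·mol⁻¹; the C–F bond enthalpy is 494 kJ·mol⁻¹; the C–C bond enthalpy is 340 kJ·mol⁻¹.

D(H–F) ≈ 553 kJ/mol

Let D be the H–F bond energy.
Σ(broken) = 2×340 + 8×399 + 1×637 + 1×D = 4509 + D
Σ(formed) = 3×340 + 1×494 + 9×399 = 5105
ΔH = Σ(broken) − Σ(formed) = (4509 + D) − (5105) = −596 + D
Setting this equal to −43 kJ gives D = 553 kJ/mol.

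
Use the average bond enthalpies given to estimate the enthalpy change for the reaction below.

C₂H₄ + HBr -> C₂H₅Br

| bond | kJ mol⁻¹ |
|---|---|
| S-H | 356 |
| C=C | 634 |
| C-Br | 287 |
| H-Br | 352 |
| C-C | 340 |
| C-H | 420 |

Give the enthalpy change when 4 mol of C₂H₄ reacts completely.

Bonds broken (reactants):
  C-H: 4 × 420 = 1680
  C=C: 1 × 634 = 634
  H-Br: 1 × 352 = 352
  Σ(broken) = 2666 kJ
Bonds formed (products):
  C-Br: 1 × 287 = 287
  C-C: 1 × 340 = 340
  C-H: 5 × 420 = 2100
  Σ(formed) = 2727 kJ
ΔH = Σ(broken) − Σ(formed) = 2666 − 2727 = −61 kJ
For 4× the reaction as written: 4 × (−61) = −244 kJ

ΔH = −244 kJ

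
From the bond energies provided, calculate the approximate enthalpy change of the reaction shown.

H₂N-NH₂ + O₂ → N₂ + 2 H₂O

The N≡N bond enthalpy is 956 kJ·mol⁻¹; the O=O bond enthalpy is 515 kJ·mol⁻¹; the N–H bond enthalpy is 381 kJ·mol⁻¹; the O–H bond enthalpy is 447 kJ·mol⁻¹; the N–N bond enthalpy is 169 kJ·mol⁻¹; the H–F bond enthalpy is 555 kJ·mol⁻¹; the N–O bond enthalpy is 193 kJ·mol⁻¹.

Bonds broken (reactants):
  N–H: 4 × 381 = 1524
  N–N: 1 × 169 = 169
  O=O: 1 × 515 = 515
  Σ(broken) = 2208 kJ
Bonds formed (products):
  N≡N: 1 × 956 = 956
  O–H: 4 × 447 = 1788
  Σ(formed) = 2744 kJ
ΔH = Σ(broken) − Σ(formed) = 2208 − 2744 = −536 kJ

ΔH ≈ −536 kJ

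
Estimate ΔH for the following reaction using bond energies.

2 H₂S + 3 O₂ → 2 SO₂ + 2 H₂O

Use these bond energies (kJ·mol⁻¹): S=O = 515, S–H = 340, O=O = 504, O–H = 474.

Bonds broken (reactants):
  O=O: 3 × 504 = 1512
  S–H: 4 × 340 = 1360
  Σ(broken) = 2872 kJ
Bonds formed (products):
  O–H: 4 × 474 = 1896
  S=O: 4 × 515 = 2060
  Σ(formed) = 3956 kJ
ΔH = Σ(broken) − Σ(formed) = 2872 − 3956 = −1084 kJ

ΔH ≈ −1084 kJ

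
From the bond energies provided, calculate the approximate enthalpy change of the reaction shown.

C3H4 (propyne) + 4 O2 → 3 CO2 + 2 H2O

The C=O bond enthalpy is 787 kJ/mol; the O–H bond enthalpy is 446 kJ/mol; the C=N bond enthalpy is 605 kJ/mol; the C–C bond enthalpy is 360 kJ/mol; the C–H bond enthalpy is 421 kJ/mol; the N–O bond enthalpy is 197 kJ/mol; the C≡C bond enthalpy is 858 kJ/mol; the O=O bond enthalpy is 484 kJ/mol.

Bonds broken (reactants):
  C≡C: 1 × 858 = 858
  C–C: 1 × 360 = 360
  C–H: 4 × 421 = 1684
  O=O: 4 × 484 = 1936
  Σ(broken) = 4838 kJ
Bonds formed (products):
  C=O: 6 × 787 = 4722
  O–H: 4 × 446 = 1784
  Σ(formed) = 6506 kJ
ΔH = Σ(broken) − Σ(formed) = 4838 − 6506 = −1668 kJ

ΔH ≈ −1668 kJ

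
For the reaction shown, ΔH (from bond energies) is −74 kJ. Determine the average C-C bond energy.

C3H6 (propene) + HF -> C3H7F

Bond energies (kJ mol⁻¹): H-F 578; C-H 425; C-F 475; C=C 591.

D(C-C) ≈ 343 kJ/mol

Let D be the C-C bond energy.
Σ(broken) = 1×D + 6×425 + 1×591 + 1×578 = 3719 + D
Σ(formed) = 2×D + 1×475 + 7×425 = 3450 + 2D
ΔH = Σ(broken) − Σ(formed) = (3719 + D) − (3450 + 2D) = +269 − D
Setting this equal to −74 kJ gives D = 343 kJ/mol.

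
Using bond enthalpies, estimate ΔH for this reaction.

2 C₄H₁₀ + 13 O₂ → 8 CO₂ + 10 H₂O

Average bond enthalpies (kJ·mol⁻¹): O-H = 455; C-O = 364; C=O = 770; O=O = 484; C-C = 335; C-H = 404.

Bonds broken (reactants):
  C-C: 6 × 335 = 2010
  C-H: 20 × 404 = 8080
  O=O: 13 × 484 = 6292
  Σ(broken) = 16382 kJ
Bonds formed (products):
  C=O: 16 × 770 = 12320
  O-H: 20 × 455 = 9100
  Σ(formed) = 21420 kJ
ΔH = Σ(broken) − Σ(formed) = 16382 − 21420 = −5038 kJ

ΔH ≈ −5038 kJ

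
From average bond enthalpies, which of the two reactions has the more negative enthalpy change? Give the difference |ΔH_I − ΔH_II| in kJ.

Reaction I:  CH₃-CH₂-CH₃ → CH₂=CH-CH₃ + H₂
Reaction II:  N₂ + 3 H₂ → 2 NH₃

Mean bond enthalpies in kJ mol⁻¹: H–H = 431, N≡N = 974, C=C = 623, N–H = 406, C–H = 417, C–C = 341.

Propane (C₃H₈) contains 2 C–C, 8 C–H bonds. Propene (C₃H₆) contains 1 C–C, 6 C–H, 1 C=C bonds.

Reaction II, by 290 kJ

Reaction I:
  Bonds broken (reactants):
    C–C: 2 × 341 = 682
    C–H: 8 × 417 = 3336
    Σ(broken) = 4018 kJ
  Bonds formed (products):
    C–C: 1 × 341 = 341
    C–H: 6 × 417 = 2502
    C=C: 1 × 623 = 623
    H–H: 1 × 431 = 431
    Σ(formed) = 3897 kJ
  ΔH_I = 4018 − 3897 = +121 kJ
Reaction II:
  Bonds broken (reactants):
    H–H: 3 × 431 = 1293
    N≡N: 1 × 974 = 974
    Σ(broken) = 2267 kJ
  Bonds formed (products):
    N–H: 6 × 406 = 2436
    Σ(formed) = 2436 kJ
  ΔH_II = 2267 − 2436 = −169 kJ
ΔH_I − ΔH_II = +290 kJ, so reaction II has the more negative ΔH; |ΔH_I − ΔH_II| = 290 kJ.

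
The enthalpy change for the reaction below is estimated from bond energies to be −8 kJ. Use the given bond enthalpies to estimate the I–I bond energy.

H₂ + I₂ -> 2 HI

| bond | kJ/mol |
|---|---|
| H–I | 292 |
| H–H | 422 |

Let D be the I–I bond energy.
Σ(broken) = 1×422 + 1×D = 422 + D
Σ(formed) = 2×292 = 584
ΔH = Σ(broken) − Σ(formed) = (422 + D) − (584) = −162 + D
Setting this equal to −8 kJ gives D = 154 kJ/mol.

D(I–I) ≈ 154 kJ/mol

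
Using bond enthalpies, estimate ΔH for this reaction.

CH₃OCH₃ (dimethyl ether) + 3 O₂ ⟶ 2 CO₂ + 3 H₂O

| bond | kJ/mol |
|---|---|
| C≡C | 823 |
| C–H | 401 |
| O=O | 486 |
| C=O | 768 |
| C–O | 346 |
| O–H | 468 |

ΔH ≈ −1324 kJ

Bonds broken (reactants):
  C–H: 6 × 401 = 2406
  C–O: 2 × 346 = 692
  O=O: 3 × 486 = 1458
  Σ(broken) = 4556 kJ
Bonds formed (products):
  C=O: 4 × 768 = 3072
  O–H: 6 × 468 = 2808
  Σ(formed) = 5880 kJ
ΔH = Σ(broken) − Σ(formed) = 4556 − 5880 = −1324 kJ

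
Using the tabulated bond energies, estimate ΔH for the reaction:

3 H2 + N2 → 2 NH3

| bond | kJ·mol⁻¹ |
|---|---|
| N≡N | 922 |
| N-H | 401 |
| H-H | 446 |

ΔH ≈ −146 kJ

Bonds broken (reactants):
  H-H: 3 × 446 = 1338
  N≡N: 1 × 922 = 922
  Σ(broken) = 2260 kJ
Bonds formed (products):
  N-H: 6 × 401 = 2406
  Σ(formed) = 2406 kJ
ΔH = Σ(broken) − Σ(formed) = 2260 − 2406 = −146 kJ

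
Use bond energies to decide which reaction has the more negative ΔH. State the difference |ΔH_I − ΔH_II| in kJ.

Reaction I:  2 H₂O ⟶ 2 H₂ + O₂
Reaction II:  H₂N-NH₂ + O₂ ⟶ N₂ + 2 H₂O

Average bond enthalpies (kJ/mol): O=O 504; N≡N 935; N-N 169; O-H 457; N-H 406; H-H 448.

Reaction I:
  Bonds broken (reactants):
    O-H: 4 × 457 = 1828
    Σ(broken) = 1828 kJ
  Bonds formed (products):
    H-H: 2 × 448 = 896
    O=O: 1 × 504 = 504
    Σ(formed) = 1400 kJ
  ΔH_I = 1828 − 1400 = +428 kJ
Reaction II:
  Bonds broken (reactants):
    N-H: 4 × 406 = 1624
    N-N: 1 × 169 = 169
    O=O: 1 × 504 = 504
    Σ(broken) = 2297 kJ
  Bonds formed (products):
    N≡N: 1 × 935 = 935
    O-H: 4 × 457 = 1828
    Σ(formed) = 2763 kJ
  ΔH_II = 2297 − 2763 = −466 kJ
ΔH_I − ΔH_II = +894 kJ, so reaction II has the more negative ΔH; |ΔH_I − ΔH_II| = 894 kJ.

Reaction II, by 894 kJ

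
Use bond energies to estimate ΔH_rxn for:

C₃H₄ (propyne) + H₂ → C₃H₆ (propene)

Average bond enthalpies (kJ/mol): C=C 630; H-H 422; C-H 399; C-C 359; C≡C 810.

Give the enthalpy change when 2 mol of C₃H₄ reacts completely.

Bonds broken (reactants):
  C≡C: 1 × 810 = 810
  C-C: 1 × 359 = 359
  C-H: 4 × 399 = 1596
  H-H: 1 × 422 = 422
  Σ(broken) = 3187 kJ
Bonds formed (products):
  C-C: 1 × 359 = 359
  C-H: 6 × 399 = 2394
  C=C: 1 × 630 = 630
  Σ(formed) = 3383 kJ
ΔH = Σ(broken) − Σ(formed) = 3187 − 3383 = −196 kJ
For 2× the reaction as written: 2 × (−196) = −392 kJ

ΔH = −392 kJ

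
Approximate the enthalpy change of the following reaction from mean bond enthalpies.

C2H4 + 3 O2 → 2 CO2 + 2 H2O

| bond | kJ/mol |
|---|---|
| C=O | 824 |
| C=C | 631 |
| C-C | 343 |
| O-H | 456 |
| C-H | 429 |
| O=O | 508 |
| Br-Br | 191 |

Bonds broken (reactants):
  C-H: 4 × 429 = 1716
  C=C: 1 × 631 = 631
  O=O: 3 × 508 = 1524
  Σ(broken) = 3871 kJ
Bonds formed (products):
  C=O: 4 × 824 = 3296
  O-H: 4 × 456 = 1824
  Σ(formed) = 5120 kJ
ΔH = Σ(broken) − Σ(formed) = 3871 − 5120 = −1249 kJ

ΔH ≈ −1249 kJ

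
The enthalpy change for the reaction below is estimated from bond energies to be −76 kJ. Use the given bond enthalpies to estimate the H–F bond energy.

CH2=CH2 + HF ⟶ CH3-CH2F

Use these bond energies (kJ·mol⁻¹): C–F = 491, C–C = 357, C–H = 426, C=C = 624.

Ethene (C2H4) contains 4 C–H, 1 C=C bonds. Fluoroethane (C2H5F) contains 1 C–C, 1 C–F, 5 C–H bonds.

Let D be the H–F bond energy.
Σ(broken) = 4×426 + 1×624 + 1×D = 2328 + D
Σ(formed) = 1×357 + 1×491 + 5×426 = 2978
ΔH = Σ(broken) − Σ(formed) = (2328 + D) − (2978) = −650 + D
Setting this equal to −76 kJ gives D = 574 kJ/mol.

D(H–F) ≈ 574 kJ/mol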